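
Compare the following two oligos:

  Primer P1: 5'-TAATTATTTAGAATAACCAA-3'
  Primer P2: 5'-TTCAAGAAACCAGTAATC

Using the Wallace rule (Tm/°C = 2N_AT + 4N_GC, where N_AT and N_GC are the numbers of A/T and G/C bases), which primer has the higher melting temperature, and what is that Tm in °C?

Primer P2, 48°C

Primer P1: A+T=17, G+C=3 → Tm = 2(17)+4(3) = 46°C
Primer P2: A+T=12, G+C=6 → Tm = 2(12)+4(6) = 48°C
46°C vs 48°C → primer P2 is higher.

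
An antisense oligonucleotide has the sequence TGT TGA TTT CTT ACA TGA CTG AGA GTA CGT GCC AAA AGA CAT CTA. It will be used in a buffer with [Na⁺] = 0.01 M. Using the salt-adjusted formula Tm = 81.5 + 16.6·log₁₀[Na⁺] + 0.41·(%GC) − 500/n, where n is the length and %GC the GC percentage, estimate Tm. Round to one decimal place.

52.7°C

Length n = 45. Counting bases: A=14, T=14, C=8, G=9
G+C = 17, so %GC = 17/45 × 100 = 37.778%
Salt term: 16.6 × (-2) = -33.2
GC term: 0.41 × 37.778 = 15.489; length term: −500/45 = −11.111
Tm = 81.5 + (-33.2) + 15.489 − 11.111 = 52.678 → 52.7°C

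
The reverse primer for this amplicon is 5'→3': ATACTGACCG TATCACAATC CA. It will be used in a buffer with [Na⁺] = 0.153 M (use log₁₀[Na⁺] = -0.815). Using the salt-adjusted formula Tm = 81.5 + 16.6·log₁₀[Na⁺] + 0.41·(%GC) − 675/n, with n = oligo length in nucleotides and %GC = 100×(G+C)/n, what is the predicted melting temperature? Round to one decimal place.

Length n = 22. Base counts: T=5, A=8, C=7, G=2
G+C = 9, so %GC = 9/22 × 100 = 40.909%
Salt term: 16.6 × (-0.815) = -13.529
GC term: 0.41 × 40.909 = 16.773; length term: −675/22 = −30.682
Tm = 81.5 + (-13.529) + 16.773 − 30.682 = 54.062 → 54.1°C

54.1°C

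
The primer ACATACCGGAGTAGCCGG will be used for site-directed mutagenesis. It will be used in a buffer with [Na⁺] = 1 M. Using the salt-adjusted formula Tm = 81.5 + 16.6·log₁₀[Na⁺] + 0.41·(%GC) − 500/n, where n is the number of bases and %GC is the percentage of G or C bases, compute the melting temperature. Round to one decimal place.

78.8°C

Length n = 18. Base counts: C=5, T=2, G=6, A=5
G+C = 11, so %GC = 11/18 × 100 = 61.111%
Salt term: 16.6 × (0) = 0
GC term: 0.41 × 61.111 = 25.056; length term: −500/18 = −27.778
Tm = 81.5 + (0) + 25.056 − 27.778 = 78.778 → 78.8°C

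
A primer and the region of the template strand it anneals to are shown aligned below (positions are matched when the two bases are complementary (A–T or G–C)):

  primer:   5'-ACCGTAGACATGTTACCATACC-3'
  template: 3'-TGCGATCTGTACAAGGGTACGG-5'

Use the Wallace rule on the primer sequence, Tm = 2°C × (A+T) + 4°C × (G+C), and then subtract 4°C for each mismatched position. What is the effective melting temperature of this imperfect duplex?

Primer base counts: A=7, T=5, G=3, C=7 → A+T=12, G+C=10
Perfect-match Tm = 2(12) + 4(10) = 24 + 40 = 64°C
Mismatches (positions where the bases are not complementary): 4 (at positions 3, 4, 15, 20)
Effective Tm = 64 − 4×4 = 64 − 16 = 48°C

48°C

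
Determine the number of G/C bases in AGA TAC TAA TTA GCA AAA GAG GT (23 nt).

T=5, A=11, C=2, G=5
G+C = 5 + 2 = 7

7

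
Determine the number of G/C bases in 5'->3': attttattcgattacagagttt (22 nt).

5

Base counts: A=6, G=3, T=11, C=2
Total G or C: 3 + 2 = 5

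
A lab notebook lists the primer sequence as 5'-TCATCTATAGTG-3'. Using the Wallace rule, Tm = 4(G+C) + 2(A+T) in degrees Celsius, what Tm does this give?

Base counts: A=3, C=2, G=2, T=5
A+T = 8, G+C = 4
Tm = 2(8) + 4(4) = 16 + 16 = 32°C

32°C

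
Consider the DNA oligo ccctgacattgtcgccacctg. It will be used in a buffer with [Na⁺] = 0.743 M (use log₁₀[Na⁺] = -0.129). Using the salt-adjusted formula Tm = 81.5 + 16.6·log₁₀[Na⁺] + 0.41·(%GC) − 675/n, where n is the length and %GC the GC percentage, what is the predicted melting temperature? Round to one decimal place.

Length n = 21. Counting bases: A=3, G=4, C=9, T=5
G+C = 13, so %GC = 13/21 × 100 = 61.905%
Salt term: 16.6 × (-0.129) = -2.141
GC term: 0.41 × 61.905 = 25.381; length term: −675/21 = −32.143
Tm = 81.5 + (-2.141) + 25.381 − 32.143 = 72.597 → 72.6°C

72.6°C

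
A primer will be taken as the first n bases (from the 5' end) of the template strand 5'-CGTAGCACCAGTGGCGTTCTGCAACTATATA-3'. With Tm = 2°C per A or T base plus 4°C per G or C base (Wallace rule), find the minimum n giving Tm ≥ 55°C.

First 16 bases: CGTAGCACCAGTGGCG → Tm = 54°C (< 55°C)
First 17 bases: CGTAGCACCAGTGGCGT → Tm = 56°C (≥ 55°C)
Since every base adds ≥2°C, Tm only increases with n, so the threshold is first crossed at n = 17.

n = 17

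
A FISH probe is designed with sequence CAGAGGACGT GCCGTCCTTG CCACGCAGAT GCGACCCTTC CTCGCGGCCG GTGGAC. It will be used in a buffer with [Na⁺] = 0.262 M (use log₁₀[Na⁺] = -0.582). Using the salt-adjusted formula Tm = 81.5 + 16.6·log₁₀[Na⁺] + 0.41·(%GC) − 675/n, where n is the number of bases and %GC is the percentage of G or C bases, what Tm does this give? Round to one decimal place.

88.3°C

Length n = 56. Base counts: G=18, A=8, C=21, T=9
G+C = 39, so %GC = 39/56 × 100 = 69.643%
Salt term: 16.6 × (-0.582) = -9.661
GC term: 0.41 × 69.643 = 28.554; length term: −675/56 = −12.054
Tm = 81.5 + (-9.661) + 28.554 − 12.054 = 88.339 → 88.3°C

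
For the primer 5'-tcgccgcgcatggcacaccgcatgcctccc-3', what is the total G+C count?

22

Scanning the sequence gives C=15, T=4, G=7, A=4.
Total G or C: 7 + 15 = 22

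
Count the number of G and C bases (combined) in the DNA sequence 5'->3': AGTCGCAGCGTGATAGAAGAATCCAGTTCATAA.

G=8, A=12, C=6, T=7
G+C = 8 + 6 = 14

14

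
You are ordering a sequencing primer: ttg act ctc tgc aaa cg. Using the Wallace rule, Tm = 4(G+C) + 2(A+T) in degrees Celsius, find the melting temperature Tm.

Scanning the sequence gives T=5, A=4, C=5, G=3.
A+T = 9, G+C = 8
Tm = 2×9 + 4×8 = 50°C

50°C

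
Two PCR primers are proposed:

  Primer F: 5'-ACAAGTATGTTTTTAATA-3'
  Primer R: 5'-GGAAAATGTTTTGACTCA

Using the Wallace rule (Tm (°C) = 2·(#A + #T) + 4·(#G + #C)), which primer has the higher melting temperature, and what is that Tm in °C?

Primer R, 48°C

Primer F: A+T=15, G+C=3 → Tm = 2(15)+4(3) = 42°C
Primer R: A+T=12, G+C=6 → Tm = 2(12)+4(6) = 48°C
42°C vs 48°C → primer R is higher.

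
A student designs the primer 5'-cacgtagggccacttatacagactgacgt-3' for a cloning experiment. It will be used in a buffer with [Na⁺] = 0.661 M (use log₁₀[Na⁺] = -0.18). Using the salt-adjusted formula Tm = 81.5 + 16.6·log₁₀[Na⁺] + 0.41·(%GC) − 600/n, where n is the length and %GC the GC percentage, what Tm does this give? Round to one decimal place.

79.0°C

Length n = 29. C=8, T=6, A=8, G=7
G+C = 15, so %GC = 15/29 × 100 = 51.724%
Salt term: 16.6 × (-0.18) = -2.988
GC term: 0.41 × 51.724 = 21.207; length term: −600/29 = −20.69
Tm = 81.5 + (-2.988) + 21.207 − 20.69 = 79.029 → 79.0°C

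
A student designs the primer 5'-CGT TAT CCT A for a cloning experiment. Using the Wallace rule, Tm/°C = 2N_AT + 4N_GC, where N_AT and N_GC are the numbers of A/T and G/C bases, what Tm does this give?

28°C

Scanning the sequence gives A=2, G=1, C=3, T=4.
AT pairs contribute 6, GC pairs contribute 4.
Tm = 2(6) + 4(4) = 12 + 16 = 28°C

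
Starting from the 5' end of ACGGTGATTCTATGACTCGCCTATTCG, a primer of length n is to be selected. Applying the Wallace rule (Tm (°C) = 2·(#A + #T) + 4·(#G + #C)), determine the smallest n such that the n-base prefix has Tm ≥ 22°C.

First 6 bases: ACGGTG → Tm = 20°C (< 22°C)
First 7 bases: ACGGTGA → Tm = 22°C (≥ 22°C)
Each additional base adds 2°C (A/T) or 4°C (G/C), so Tm is non-decreasing in n; n = 7 is the first length to reach 22°C.

n = 7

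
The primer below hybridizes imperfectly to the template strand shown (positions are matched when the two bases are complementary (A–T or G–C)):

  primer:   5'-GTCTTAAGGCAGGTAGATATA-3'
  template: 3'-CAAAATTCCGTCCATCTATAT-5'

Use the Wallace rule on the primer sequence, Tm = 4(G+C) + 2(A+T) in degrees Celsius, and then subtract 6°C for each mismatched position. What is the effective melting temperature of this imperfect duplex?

Primer base counts: A=7, T=6, G=6, C=2 → A+T=13, G+C=8
Perfect-match Tm = 2(13) + 4(8) = 26 + 32 = 58°C
Mismatches (positions where the bases are not complementary): 1 (at position 3)
Effective Tm = 58 − 1×6 = 58 − 6 = 52°C

52°C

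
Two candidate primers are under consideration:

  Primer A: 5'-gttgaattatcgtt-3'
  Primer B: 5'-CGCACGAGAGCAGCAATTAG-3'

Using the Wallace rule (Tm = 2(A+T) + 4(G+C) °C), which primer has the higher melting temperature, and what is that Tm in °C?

Primer A: A+T=10, G+C=4 → Tm = 2(10)+4(4) = 36°C
Primer B: A+T=9, G+C=11 → Tm = 2(9)+4(11) = 62°C
36°C vs 62°C → primer B is higher.

Primer B, 62°C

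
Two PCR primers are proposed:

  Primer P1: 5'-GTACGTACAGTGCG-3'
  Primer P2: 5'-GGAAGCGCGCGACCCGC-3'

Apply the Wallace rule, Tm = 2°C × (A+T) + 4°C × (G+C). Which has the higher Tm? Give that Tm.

Primer P1: A+T=6, G+C=8 → Tm = 2(6)+4(8) = 44°C
Primer P2: A+T=3, G+C=14 → Tm = 2(3)+4(14) = 62°C
44°C vs 62°C → primer P2 is higher.

Primer P2, 62°C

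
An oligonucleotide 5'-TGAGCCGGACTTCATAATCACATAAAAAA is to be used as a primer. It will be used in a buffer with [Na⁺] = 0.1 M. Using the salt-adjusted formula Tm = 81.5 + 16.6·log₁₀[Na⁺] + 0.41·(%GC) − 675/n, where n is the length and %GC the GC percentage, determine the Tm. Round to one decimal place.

Length n = 29. Scanning the sequence gives C=6, T=6, A=13, G=4.
G+C = 10, so %GC = 10/29 × 100 = 34.483%
Salt term: 16.6 × (-1) = -16.6
GC term: 0.41 × 34.483 = 14.138; length term: −675/29 = −23.276
Tm = 81.5 + (-16.6) + 14.138 − 23.276 = 55.762 → 55.8°C

55.8°C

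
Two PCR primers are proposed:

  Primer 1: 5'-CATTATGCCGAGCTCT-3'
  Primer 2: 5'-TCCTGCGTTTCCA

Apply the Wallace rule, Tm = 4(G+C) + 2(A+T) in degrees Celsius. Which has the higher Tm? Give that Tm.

Primer 1, 48°C

Primer 1: A+T=8, G+C=8 → Tm = 2(8)+4(8) = 48°C
Primer 2: A+T=6, G+C=7 → Tm = 2(6)+4(7) = 40°C
48°C vs 40°C → primer 1 is higher.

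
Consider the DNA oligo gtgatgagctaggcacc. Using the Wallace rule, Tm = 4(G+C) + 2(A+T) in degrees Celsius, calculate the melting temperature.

Scanning the sequence gives T=3, A=4, C=4, G=6.
So N_AT = 7 and N_GC = 10.
Tm = 2×7 + 4×10 = 54°C

54°C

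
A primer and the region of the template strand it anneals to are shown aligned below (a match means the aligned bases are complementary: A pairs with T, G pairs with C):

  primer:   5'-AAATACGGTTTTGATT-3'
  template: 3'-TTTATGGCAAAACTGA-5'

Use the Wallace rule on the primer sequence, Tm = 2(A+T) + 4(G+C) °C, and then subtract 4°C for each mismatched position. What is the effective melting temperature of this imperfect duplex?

32°C

Primer base counts: A=5, T=7, G=3, C=1 → A+T=12, G+C=4
Perfect-match Tm = 2(12) + 4(4) = 24 + 16 = 40°C
Mismatches (positions where the bases are not complementary): 2 (at positions 7, 15)
Effective Tm = 40 − 2×4 = 40 − 8 = 32°C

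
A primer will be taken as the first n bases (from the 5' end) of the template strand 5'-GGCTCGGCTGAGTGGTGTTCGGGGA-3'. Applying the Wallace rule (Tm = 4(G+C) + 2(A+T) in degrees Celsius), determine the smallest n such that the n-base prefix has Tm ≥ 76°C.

n = 23

First 22 bases: GGCTCGGCTGAGTGGTGTTCGG → Tm = 74°C (< 76°C)
First 23 bases: GGCTCGGCTGAGTGGTGTTCGGG → Tm = 78°C (≥ 76°C)
Since every base adds ≥2°C, Tm only increases with n, so the threshold is first crossed at n = 23.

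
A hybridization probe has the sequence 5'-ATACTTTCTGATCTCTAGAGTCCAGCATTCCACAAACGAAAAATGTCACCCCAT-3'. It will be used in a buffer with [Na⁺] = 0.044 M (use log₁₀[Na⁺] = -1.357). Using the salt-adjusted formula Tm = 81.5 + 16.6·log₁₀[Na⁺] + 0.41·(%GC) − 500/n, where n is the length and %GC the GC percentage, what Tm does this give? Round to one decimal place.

Length n = 54. Counting bases: C=16, G=6, T=14, A=18
G+C = 22, so %GC = 22/54 × 100 = 40.741%
Salt term: 16.6 × (-1.357) = -22.526
GC term: 0.41 × 40.741 = 16.704; length term: −500/54 = −9.259
Tm = 81.5 + (-22.526) + 16.704 − 9.259 = 66.419 → 66.4°C

66.4°C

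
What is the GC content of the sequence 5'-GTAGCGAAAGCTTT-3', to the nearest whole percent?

43%

Base counts: T=4, A=4, G=4, C=2
G+C = 4 + 2 = 6 out of 14 bases
%GC = 6/14 × 100 = 42.86% ≈ 43%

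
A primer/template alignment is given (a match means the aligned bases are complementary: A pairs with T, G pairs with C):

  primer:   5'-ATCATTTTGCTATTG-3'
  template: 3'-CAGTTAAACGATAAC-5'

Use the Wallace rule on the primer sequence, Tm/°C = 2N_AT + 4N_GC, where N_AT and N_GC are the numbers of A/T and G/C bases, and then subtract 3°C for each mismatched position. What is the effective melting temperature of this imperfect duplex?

32°C

Primer base counts: A=3, T=8, G=2, C=2 → A+T=11, G+C=4
Perfect-match Tm = 2(11) + 4(4) = 22 + 16 = 38°C
Mismatches (positions where the bases are not complementary): 2 (at positions 1, 5)
Effective Tm = 38 − 2×3 = 38 − 6 = 32°C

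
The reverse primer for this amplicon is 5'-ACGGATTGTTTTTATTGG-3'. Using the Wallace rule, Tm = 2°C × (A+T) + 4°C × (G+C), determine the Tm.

Scanning the sequence gives C=1, G=5, T=9, A=3.
So N_AT = 12 and N_GC = 6.
Tm = 2(12) + 4(6) = 24 + 24 = 48°C

48°C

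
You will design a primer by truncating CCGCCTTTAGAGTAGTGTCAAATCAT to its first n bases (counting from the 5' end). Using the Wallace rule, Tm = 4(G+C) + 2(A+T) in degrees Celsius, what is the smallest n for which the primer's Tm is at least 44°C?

First 14 bases: CCGCCTTTAGAGTA → Tm = 42°C (< 44°C)
First 15 bases: CCGCCTTTAGAGTAG → Tm = 46°C (≥ 44°C)
Since every base adds ≥2°C, Tm only increases with n, so the threshold is first crossed at n = 15.

n = 15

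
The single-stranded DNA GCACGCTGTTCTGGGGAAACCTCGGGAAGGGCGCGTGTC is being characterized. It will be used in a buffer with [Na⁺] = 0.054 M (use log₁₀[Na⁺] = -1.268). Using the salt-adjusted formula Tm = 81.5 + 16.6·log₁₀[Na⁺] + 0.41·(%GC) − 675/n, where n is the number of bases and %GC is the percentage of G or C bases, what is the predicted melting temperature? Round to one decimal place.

Length n = 39. Scanning the sequence gives G=16, T=7, A=6, C=10.
G+C = 26, so %GC = 26/39 × 100 = 66.667%
Salt term: 16.6 × (-1.268) = -21.049
GC term: 0.41 × 66.667 = 27.333; length term: −675/39 = −17.308
Tm = 81.5 + (-21.049) + 27.333 − 17.308 = 70.476 → 70.5°C

70.5°C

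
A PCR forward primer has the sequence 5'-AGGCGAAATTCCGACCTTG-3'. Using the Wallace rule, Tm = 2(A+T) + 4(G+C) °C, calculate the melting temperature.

Counting bases: C=5, T=4, A=5, G=5
A+T = 9, G+C = 10
Tm = 4·10 + 2·9 = 40 + 18 = 58°C

58°C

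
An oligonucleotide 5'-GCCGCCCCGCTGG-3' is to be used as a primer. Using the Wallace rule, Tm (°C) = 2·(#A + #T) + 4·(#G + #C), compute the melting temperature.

Counting bases: A=0, G=5, T=1, C=7
AT pairs contribute 1, GC pairs contribute 12.
Tm = 4·12 + 2·1 = 48 + 2 = 50°C

50°C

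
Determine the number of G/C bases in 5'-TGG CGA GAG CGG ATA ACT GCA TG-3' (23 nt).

13

Base counts: G=9, T=4, C=4, A=6
G+C = 9 + 4 = 13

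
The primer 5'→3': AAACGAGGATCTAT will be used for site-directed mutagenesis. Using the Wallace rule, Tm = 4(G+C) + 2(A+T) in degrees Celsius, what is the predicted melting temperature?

Base counts: A=6, G=3, T=3, C=2
AT pairs contribute 9, GC pairs contribute 5.
Tm = 4·5 + 2·9 = 20 + 18 = 38°C

38°C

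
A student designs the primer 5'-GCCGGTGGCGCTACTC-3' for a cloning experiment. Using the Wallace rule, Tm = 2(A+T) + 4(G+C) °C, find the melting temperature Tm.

56°C

Base counts: G=6, C=6, T=3, A=1
AT pairs contribute 4, GC pairs contribute 12.
Tm = 2×4 + 4×12 = 56°C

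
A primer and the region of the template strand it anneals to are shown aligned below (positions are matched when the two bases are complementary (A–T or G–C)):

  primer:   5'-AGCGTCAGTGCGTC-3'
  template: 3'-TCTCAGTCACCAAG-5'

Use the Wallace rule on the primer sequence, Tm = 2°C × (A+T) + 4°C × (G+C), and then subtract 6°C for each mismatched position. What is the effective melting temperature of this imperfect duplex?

Primer base counts: A=2, T=3, G=5, C=4 → A+T=5, G+C=9
Perfect-match Tm = 2(5) + 4(9) = 10 + 36 = 46°C
Mismatches (positions where the bases are not complementary): 3 (at positions 3, 11, 12)
Effective Tm = 46 − 3×6 = 46 − 18 = 28°C

28°C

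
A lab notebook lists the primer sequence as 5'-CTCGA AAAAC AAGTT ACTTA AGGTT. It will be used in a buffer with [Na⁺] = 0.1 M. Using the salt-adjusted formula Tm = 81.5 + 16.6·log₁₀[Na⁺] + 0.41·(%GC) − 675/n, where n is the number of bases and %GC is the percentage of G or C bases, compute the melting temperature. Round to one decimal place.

Length n = 25. A=10, T=7, G=4, C=4
G+C = 8, so %GC = 8/25 × 100 = 32%
Salt term: 16.6 × (-1) = -16.6
GC term: 0.41 × 32 = 13.12; length term: −675/25 = −27
Tm = 81.5 + (-16.6) + 13.12 − 27 = 51.02 → 51.0°C

51.0°C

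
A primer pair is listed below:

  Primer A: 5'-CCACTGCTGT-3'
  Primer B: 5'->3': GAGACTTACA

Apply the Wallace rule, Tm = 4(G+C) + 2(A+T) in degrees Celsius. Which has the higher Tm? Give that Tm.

Primer A, 32°C

Primer A: A+T=4, G+C=6 → Tm = 2(4)+4(6) = 32°C
Primer B: A+T=6, G+C=4 → Tm = 2(6)+4(4) = 28°C
32°C vs 28°C → primer A is higher.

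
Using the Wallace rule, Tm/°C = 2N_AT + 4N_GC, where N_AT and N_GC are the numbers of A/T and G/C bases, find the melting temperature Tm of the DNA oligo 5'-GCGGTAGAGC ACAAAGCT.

56°C

Counting bases: A=6, C=4, T=2, G=6
So N_AT = 8 and N_GC = 10.
Tm = 4·10 + 2·8 = 40 + 16 = 56°C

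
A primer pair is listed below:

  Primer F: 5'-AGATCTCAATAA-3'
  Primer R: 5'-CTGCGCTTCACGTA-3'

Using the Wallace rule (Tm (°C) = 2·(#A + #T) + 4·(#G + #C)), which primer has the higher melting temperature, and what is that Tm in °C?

Primer F: A+T=9, G+C=3 → Tm = 2(9)+4(3) = 30°C
Primer R: A+T=6, G+C=8 → Tm = 2(6)+4(8) = 44°C
30°C vs 44°C → primer R is higher.

Primer R, 44°C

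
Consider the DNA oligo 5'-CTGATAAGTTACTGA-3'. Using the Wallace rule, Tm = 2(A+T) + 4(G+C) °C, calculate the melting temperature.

40°C

Base counts: A=5, C=2, G=3, T=5
A+T = 10, G+C = 5
Tm = 2×10 + 4×5 = 40°C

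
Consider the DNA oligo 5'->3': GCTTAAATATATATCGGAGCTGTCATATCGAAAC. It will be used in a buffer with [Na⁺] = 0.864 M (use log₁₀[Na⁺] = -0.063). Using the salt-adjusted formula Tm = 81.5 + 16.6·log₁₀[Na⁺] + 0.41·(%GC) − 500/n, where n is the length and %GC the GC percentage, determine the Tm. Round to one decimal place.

80.2°C

Length n = 34. Scanning the sequence gives A=12, C=6, T=10, G=6.
G+C = 12, so %GC = 12/34 × 100 = 35.294%
Salt term: 16.6 × (-0.063) = -1.046
GC term: 0.41 × 35.294 = 14.471; length term: −500/34 = −14.706
Tm = 81.5 + (-1.046) + 14.471 − 14.706 = 80.219 → 80.2°C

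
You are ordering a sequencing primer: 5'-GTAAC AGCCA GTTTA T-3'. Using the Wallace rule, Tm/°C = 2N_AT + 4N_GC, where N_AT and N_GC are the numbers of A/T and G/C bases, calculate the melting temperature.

44°C

Base counts: G=3, A=5, C=3, T=5
AT pairs contribute 10, GC pairs contribute 6.
Tm = 2(10) + 4(6) = 20 + 24 = 44°C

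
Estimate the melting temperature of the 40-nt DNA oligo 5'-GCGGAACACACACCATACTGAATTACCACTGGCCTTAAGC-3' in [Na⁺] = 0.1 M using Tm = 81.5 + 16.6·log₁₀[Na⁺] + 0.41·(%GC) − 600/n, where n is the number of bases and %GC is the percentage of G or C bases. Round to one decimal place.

70.4°C

Length n = 40. Counting bases: C=13, G=7, T=7, A=13
G+C = 20, so %GC = 20/40 × 100 = 50%
Salt term: 16.6 × (-1) = -16.6
GC term: 0.41 × 50 = 20.5; length term: −600/40 = −15
Tm = 81.5 + (-16.6) + 20.5 − 15 = 70.4 → 70.4°C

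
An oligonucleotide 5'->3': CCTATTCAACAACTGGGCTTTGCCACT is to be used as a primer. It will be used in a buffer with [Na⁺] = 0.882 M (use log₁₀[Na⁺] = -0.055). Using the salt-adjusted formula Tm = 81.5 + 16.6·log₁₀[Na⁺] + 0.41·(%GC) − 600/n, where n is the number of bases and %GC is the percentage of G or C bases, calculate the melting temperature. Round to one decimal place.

78.1°C

Length n = 27. Counting bases: A=6, T=8, G=4, C=9
G+C = 13, so %GC = 13/27 × 100 = 48.148%
Salt term: 16.6 × (-0.055) = -0.913
GC term: 0.41 × 48.148 = 19.741; length term: −600/27 = −22.222
Tm = 81.5 + (-0.913) + 19.741 − 22.222 = 78.106 → 78.1°C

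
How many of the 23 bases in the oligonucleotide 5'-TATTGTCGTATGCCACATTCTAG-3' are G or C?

G=4, C=5, A=5, T=9
G+C = 4 + 5 = 9

9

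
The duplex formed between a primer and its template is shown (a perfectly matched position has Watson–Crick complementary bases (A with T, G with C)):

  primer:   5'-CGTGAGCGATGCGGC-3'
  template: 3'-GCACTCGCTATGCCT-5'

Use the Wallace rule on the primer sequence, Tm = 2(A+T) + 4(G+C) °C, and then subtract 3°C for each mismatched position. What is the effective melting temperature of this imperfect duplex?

Primer base counts: A=2, T=2, G=7, C=4 → A+T=4, G+C=11
Perfect-match Tm = 2(4) + 4(11) = 8 + 44 = 52°C
Mismatches (positions where the bases are not complementary): 2 (at positions 11, 15)
Effective Tm = 52 − 2×3 = 52 − 6 = 46°C

46°C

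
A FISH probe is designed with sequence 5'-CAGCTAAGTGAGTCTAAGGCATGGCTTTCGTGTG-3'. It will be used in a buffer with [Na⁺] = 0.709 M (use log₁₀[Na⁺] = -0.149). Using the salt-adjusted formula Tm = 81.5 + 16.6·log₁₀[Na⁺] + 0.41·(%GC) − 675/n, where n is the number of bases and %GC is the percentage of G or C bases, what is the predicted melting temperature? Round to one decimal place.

Length n = 34. Base counts: G=11, T=10, A=7, C=6
G+C = 17, so %GC = 17/34 × 100 = 50%
Salt term: 16.6 × (-0.149) = -2.473
GC term: 0.41 × 50 = 20.5; length term: −675/34 = −19.853
Tm = 81.5 + (-2.473) + 20.5 − 19.853 = 79.674 → 79.7°C

79.7°C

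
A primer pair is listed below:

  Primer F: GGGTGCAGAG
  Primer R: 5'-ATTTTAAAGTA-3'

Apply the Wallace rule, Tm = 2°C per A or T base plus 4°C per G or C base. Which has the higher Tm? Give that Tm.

Primer F, 34°C

Primer F: A+T=3, G+C=7 → Tm = 2(3)+4(7) = 34°C
Primer R: A+T=10, G+C=1 → Tm = 2(10)+4(1) = 24°C
34°C vs 24°C → primer F is higher.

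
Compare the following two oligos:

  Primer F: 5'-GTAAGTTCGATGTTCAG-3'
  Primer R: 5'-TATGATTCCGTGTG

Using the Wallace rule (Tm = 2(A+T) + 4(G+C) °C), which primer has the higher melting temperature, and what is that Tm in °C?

Primer F, 48°C

Primer F: A+T=10, G+C=7 → Tm = 2(10)+4(7) = 48°C
Primer R: A+T=8, G+C=6 → Tm = 2(8)+4(6) = 40°C
48°C vs 40°C → primer F is higher.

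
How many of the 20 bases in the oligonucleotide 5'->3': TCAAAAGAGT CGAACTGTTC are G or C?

8

Counting bases: C=4, G=4, T=5, A=7
G+C = 4 + 4 = 8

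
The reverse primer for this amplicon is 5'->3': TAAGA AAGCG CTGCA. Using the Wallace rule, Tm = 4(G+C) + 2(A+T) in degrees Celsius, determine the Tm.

44°C

C=3, A=6, T=2, G=4
AT pairs contribute 8, GC pairs contribute 7.
Tm = 4·7 + 2·8 = 28 + 16 = 44°C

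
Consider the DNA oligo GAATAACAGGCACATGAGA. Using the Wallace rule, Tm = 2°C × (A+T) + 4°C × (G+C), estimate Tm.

Base counts: A=9, T=2, G=5, C=3
So N_AT = 11 and N_GC = 8.
Tm = 4·8 + 2·11 = 32 + 22 = 54°C

54°C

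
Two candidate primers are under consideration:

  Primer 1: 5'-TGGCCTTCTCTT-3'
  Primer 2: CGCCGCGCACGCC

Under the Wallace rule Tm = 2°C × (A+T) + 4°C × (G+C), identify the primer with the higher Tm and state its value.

Primer 2, 50°C

Primer 1: A+T=6, G+C=6 → Tm = 2(6)+4(6) = 36°C
Primer 2: A+T=1, G+C=12 → Tm = 2(1)+4(12) = 50°C
36°C vs 50°C → primer 2 is higher.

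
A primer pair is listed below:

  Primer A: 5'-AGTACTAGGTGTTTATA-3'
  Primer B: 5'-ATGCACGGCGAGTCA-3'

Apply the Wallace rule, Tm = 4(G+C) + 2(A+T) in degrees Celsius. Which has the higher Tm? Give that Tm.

Primer A: A+T=12, G+C=5 → Tm = 2(12)+4(5) = 44°C
Primer B: A+T=6, G+C=9 → Tm = 2(6)+4(9) = 48°C
44°C vs 48°C → primer B is higher.

Primer B, 48°C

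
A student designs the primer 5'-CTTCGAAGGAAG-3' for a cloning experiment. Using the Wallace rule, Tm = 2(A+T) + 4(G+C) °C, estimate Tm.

Scanning the sequence gives T=2, A=4, G=4, C=2.
AT pairs contribute 6, GC pairs contribute 6.
Tm = 4·6 + 2·6 = 24 + 12 = 36°C

36°C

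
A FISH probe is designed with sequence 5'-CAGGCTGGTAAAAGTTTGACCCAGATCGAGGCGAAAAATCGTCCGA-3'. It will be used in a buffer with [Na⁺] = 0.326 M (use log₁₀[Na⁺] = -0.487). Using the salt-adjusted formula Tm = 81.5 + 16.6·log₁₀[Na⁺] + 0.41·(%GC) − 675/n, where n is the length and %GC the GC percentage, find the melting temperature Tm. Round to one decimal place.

79.2°C

Length n = 46. Base counts: T=8, A=15, G=13, C=10
G+C = 23, so %GC = 23/46 × 100 = 50%
Salt term: 16.6 × (-0.487) = -8.084
GC term: 0.41 × 50 = 20.5; length term: −675/46 = −14.674
Tm = 81.5 + (-8.084) + 20.5 − 14.674 = 79.242 → 79.2°C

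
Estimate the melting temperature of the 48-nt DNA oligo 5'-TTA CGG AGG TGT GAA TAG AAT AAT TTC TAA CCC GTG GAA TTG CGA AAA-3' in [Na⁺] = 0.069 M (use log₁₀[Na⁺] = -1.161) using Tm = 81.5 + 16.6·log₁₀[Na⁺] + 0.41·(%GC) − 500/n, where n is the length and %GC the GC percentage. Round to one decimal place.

Length n = 48. Base counts: T=13, C=6, A=17, G=12
G+C = 18, so %GC = 18/48 × 100 = 37.5%
Salt term: 16.6 × (-1.161) = -19.273
GC term: 0.41 × 37.5 = 15.375; length term: −500/48 = −10.417
Tm = 81.5 + (-19.273) + 15.375 − 10.417 = 67.185 → 67.2°C

67.2°C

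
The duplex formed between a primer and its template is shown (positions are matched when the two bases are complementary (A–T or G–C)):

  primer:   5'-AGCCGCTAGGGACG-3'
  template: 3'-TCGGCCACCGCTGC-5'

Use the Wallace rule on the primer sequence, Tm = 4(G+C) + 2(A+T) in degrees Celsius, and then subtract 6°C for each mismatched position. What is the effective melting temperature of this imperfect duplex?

30°C

Primer base counts: A=3, T=1, G=6, C=4 → A+T=4, G+C=10
Perfect-match Tm = 2(4) + 4(10) = 8 + 40 = 48°C
Mismatches (positions where the bases are not complementary): 3 (at positions 6, 8, 10)
Effective Tm = 48 − 3×6 = 48 − 18 = 30°C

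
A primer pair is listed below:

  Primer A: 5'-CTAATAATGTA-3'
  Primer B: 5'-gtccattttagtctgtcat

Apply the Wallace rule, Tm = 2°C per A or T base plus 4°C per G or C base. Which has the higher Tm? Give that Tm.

Primer B, 52°C

Primer A: A+T=9, G+C=2 → Tm = 2(9)+4(2) = 26°C
Primer B: A+T=12, G+C=7 → Tm = 2(12)+4(7) = 52°C
26°C vs 52°C → primer B is higher.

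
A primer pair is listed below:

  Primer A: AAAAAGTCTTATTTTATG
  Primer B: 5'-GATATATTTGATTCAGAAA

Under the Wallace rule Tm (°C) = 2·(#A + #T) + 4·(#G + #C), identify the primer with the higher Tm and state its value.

Primer B, 46°C

Primer A: A+T=15, G+C=3 → Tm = 2(15)+4(3) = 42°C
Primer B: A+T=15, G+C=4 → Tm = 2(15)+4(4) = 46°C
42°C vs 46°C → primer B is higher.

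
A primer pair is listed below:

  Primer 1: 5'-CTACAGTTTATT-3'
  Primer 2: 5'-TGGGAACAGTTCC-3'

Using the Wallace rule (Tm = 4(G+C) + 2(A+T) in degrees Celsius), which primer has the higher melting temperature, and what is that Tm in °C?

Primer 1: A+T=9, G+C=3 → Tm = 2(9)+4(3) = 30°C
Primer 2: A+T=6, G+C=7 → Tm = 2(6)+4(7) = 40°C
30°C vs 40°C → primer 2 is higher.

Primer 2, 40°C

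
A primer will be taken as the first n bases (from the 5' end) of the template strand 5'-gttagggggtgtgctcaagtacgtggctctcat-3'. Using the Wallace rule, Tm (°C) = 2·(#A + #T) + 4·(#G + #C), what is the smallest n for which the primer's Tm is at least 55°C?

First 17 bases: GTTAGGGGGTGTGCTCA → Tm = 54°C (< 55°C)
First 18 bases: GTTAGGGGGTGTGCTCAA → Tm = 56°C (≥ 55°C)
Each additional base adds 2°C (A/T) or 4°C (G/C), so Tm is non-decreasing in n; n = 18 is the first length to reach 55°C.

n = 18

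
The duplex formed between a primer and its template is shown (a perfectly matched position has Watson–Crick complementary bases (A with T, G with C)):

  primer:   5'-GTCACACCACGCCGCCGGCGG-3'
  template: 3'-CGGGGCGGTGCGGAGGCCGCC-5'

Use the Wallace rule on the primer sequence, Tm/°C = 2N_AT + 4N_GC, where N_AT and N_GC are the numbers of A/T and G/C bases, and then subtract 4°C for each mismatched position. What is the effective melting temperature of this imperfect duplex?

60°C

Primer base counts: A=3, T=1, G=7, C=10 → A+T=4, G+C=17
Perfect-match Tm = 2(4) + 4(17) = 8 + 68 = 76°C
Mismatches (positions where the bases are not complementary): 4 (at positions 2, 4, 6, 14)
Effective Tm = 76 − 4×4 = 76 − 16 = 60°C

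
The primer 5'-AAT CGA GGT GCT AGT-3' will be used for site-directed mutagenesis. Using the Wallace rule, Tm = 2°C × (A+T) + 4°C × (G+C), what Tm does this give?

44°C

Base counts: C=2, A=4, G=5, T=4
A+T = 8, G+C = 7
Tm = 2(8) + 4(7) = 16 + 28 = 44°C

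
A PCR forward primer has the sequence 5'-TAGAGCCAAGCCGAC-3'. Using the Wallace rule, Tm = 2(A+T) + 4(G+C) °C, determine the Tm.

48°C

T=1, G=4, A=5, C=5
AT pairs contribute 6, GC pairs contribute 9.
Tm = 2(6) + 4(9) = 12 + 36 = 48°C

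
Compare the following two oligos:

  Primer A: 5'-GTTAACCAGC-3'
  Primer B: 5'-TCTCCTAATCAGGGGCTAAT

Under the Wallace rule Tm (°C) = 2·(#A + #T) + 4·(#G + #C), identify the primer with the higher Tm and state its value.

Primer A: A+T=5, G+C=5 → Tm = 2(5)+4(5) = 30°C
Primer B: A+T=11, G+C=9 → Tm = 2(11)+4(9) = 58°C
30°C vs 58°C → primer B is higher.

Primer B, 58°C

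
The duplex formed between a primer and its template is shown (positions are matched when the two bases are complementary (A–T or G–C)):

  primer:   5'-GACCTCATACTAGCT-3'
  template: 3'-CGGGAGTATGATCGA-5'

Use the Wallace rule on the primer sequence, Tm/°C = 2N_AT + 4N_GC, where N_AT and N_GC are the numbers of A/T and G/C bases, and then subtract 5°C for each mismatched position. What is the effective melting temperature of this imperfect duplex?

Primer base counts: A=4, T=4, G=2, C=5 → A+T=8, G+C=7
Perfect-match Tm = 2(8) + 4(7) = 16 + 28 = 44°C
Mismatches (positions where the bases are not complementary): 1 (at position 2)
Effective Tm = 44 − 1×5 = 44 − 5 = 39°C

39°C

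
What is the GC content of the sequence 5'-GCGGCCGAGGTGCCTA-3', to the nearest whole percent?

75%

Scanning the sequence gives G=7, C=5, A=2, T=2.
G+C = 7 + 5 = 12 out of 16 bases
%GC = 12/16 × 100 = 75% ≈ 75%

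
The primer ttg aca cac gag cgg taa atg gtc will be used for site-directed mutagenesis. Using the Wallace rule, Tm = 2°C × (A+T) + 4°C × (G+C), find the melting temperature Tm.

Base counts: G=7, T=5, C=5, A=7
AT pairs contribute 12, GC pairs contribute 12.
Tm = 4·12 + 2·12 = 48 + 24 = 72°C

72°C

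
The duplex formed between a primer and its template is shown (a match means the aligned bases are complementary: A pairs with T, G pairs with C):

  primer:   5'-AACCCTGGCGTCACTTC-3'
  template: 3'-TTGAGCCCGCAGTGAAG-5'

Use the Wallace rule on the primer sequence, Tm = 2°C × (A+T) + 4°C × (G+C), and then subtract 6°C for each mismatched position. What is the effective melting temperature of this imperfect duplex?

42°C

Primer base counts: A=3, T=4, G=3, C=7 → A+T=7, G+C=10
Perfect-match Tm = 2(7) + 4(10) = 14 + 40 = 54°C
Mismatches (positions where the bases are not complementary): 2 (at positions 4, 6)
Effective Tm = 54 − 2×6 = 54 − 12 = 42°C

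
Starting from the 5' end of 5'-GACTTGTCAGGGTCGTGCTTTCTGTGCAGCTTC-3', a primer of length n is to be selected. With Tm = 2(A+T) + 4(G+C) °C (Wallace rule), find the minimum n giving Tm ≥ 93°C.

First 29 bases: GACTTGTCAGGGTCGTGCTTTCTGTGCAG → Tm = 90°C (< 93°C)
First 30 bases: GACTTGTCAGGGTCGTGCTTTCTGTGCAGC → Tm = 94°C (≥ 93°C)
Since every base adds ≥2°C, Tm only increases with n, so the threshold is first crossed at n = 30.

n = 30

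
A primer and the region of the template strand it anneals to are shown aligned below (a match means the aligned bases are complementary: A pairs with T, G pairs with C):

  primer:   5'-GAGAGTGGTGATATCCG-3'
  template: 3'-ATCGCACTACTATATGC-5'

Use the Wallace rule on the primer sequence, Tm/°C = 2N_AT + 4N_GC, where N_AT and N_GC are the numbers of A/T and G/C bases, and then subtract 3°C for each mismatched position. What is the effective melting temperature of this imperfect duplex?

Primer base counts: A=4, T=4, G=7, C=2 → A+T=8, G+C=9
Perfect-match Tm = 2(8) + 4(9) = 16 + 36 = 52°C
Mismatches (positions where the bases are not complementary): 4 (at positions 1, 4, 8, 15)
Effective Tm = 52 − 4×3 = 52 − 12 = 40°C

40°C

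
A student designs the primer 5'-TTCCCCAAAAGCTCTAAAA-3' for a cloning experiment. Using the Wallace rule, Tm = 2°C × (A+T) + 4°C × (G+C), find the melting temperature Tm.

Base counts: G=1, T=4, A=8, C=6
A+T = 12, G+C = 7
Tm = 2(12) + 4(7) = 24 + 28 = 52°C

52°C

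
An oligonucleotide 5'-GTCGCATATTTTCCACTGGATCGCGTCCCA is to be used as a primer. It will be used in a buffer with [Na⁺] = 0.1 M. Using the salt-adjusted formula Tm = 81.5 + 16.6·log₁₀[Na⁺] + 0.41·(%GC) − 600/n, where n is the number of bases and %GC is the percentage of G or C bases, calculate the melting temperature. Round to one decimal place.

66.8°C

Length n = 30. T=9, A=5, G=6, C=10
G+C = 16, so %GC = 16/30 × 100 = 53.333%
Salt term: 16.6 × (-1) = -16.6
GC term: 0.41 × 53.333 = 21.867; length term: −600/30 = −20
Tm = 81.5 + (-16.6) + 21.867 − 20 = 66.767 → 66.8°C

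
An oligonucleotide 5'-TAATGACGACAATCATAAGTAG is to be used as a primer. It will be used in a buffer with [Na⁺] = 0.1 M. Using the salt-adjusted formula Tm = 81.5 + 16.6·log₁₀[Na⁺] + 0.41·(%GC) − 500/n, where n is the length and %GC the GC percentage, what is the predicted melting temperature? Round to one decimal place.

55.2°C

Length n = 22. Counting bases: C=3, A=10, T=5, G=4
G+C = 7, so %GC = 7/22 × 100 = 31.818%
Salt term: 16.6 × (-1) = -16.6
GC term: 0.41 × 31.818 = 13.045; length term: −500/22 = −22.727
Tm = 81.5 + (-16.6) + 13.045 − 22.727 = 55.218 → 55.2°C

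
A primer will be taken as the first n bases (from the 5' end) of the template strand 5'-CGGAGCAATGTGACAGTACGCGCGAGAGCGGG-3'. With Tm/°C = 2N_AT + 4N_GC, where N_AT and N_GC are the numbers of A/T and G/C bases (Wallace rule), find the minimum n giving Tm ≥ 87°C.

First 27 bases: CGGAGCAATGTGACAGTACGCGCGAGA → Tm = 86°C (< 87°C)
First 28 bases: CGGAGCAATGTGACAGTACGCGCGAGAG → Tm = 90°C (≥ 87°C)
Each additional base adds 2°C (A/T) or 4°C (G/C), so Tm is non-decreasing in n; n = 28 is the first length to reach 87°C.

n = 28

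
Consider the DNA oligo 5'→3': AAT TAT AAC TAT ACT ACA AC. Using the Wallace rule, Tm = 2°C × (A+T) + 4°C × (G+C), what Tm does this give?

48°C

Counting bases: C=4, T=6, G=0, A=10
AT pairs contribute 16, GC pairs contribute 4.
Tm = 2×16 + 4×4 = 48°C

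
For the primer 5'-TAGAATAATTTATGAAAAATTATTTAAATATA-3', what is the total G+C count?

C=0, A=17, T=13, G=2
Total G or C: 2 + 0 = 2

2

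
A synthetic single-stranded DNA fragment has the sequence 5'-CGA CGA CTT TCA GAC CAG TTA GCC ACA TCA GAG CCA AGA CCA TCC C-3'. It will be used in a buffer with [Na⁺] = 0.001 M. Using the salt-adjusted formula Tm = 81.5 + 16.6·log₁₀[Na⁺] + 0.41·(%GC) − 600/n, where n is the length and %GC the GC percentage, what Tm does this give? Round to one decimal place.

Length n = 46. Base counts: G=8, C=17, T=7, A=14
G+C = 25, so %GC = 25/46 × 100 = 54.348%
Salt term: 16.6 × (-3) = -49.8
GC term: 0.41 × 54.348 = 22.283; length term: −600/46 = −13.043
Tm = 81.5 + (-49.8) + 22.283 − 13.043 = 40.94 → 40.9°C

40.9°C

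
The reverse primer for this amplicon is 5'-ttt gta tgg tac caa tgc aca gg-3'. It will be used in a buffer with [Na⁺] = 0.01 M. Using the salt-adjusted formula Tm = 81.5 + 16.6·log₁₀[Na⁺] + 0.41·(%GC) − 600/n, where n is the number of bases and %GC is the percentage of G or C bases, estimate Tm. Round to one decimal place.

Length n = 23. Scanning the sequence gives C=4, T=7, A=6, G=6.
G+C = 10, so %GC = 10/23 × 100 = 43.478%
Salt term: 16.6 × (-2) = -33.2
GC term: 0.41 × 43.478 = 17.826; length term: −600/23 = −26.087
Tm = 81.5 + (-33.2) + 17.826 − 26.087 = 40.039 → 40.0°C

40.0°C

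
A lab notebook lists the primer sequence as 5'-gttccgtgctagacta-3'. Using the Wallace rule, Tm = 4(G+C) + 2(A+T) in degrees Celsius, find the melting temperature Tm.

48°C

Scanning the sequence gives G=4, T=5, C=4, A=3.
So N_AT = 8 and N_GC = 8.
Tm = 2(8) + 4(8) = 16 + 32 = 48°C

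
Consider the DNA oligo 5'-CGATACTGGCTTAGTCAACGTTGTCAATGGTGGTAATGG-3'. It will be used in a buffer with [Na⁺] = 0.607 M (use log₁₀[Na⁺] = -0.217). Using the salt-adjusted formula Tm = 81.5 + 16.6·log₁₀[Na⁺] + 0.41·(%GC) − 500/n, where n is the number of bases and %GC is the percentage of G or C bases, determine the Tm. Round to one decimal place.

84.0°C

Length n = 39. Base counts: A=9, C=6, G=12, T=12
G+C = 18, so %GC = 18/39 × 100 = 46.154%
Salt term: 16.6 × (-0.217) = -3.602
GC term: 0.41 × 46.154 = 18.923; length term: −500/39 = −12.821
Tm = 81.5 + (-3.602) + 18.923 − 12.821 = 84 → 84.0°C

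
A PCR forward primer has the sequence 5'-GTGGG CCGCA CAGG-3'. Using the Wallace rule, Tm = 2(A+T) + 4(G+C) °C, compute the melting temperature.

C=4, G=7, A=2, T=1
So N_AT = 3 and N_GC = 11.
Tm = 2(3) + 4(11) = 6 + 44 = 50°C

50°C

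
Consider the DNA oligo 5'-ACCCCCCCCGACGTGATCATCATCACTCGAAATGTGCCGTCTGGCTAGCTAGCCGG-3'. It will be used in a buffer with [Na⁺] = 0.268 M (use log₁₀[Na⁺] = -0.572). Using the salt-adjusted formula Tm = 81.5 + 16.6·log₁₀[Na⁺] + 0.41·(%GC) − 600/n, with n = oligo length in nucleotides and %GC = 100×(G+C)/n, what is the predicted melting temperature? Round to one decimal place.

86.2°C

Length n = 56. Counting bases: T=11, G=13, A=11, C=21
G+C = 34, so %GC = 34/56 × 100 = 60.714%
Salt term: 16.6 × (-0.572) = -9.495
GC term: 0.41 × 60.714 = 24.893; length term: −600/56 = −10.714
Tm = 81.5 + (-9.495) + 24.893 − 10.714 = 86.184 → 86.2°C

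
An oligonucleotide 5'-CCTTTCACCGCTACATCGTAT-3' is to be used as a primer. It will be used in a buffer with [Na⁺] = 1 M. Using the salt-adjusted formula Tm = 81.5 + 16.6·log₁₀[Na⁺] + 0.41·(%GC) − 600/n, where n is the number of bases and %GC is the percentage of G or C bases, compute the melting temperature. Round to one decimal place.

72.5°C

Length n = 21. Scanning the sequence gives T=7, G=2, C=8, A=4.
G+C = 10, so %GC = 10/21 × 100 = 47.619%
Salt term: 16.6 × (0) = 0
GC term: 0.41 × 47.619 = 19.524; length term: −600/21 = −28.571
Tm = 81.5 + (0) + 19.524 − 28.571 = 72.453 → 72.5°C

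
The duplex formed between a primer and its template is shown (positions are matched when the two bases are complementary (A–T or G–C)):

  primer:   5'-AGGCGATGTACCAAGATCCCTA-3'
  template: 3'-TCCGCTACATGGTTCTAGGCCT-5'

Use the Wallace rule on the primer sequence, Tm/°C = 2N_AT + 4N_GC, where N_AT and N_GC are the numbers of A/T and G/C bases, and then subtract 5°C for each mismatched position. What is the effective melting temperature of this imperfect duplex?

56°C

Primer base counts: A=7, T=4, G=5, C=6 → A+T=11, G+C=11
Perfect-match Tm = 2(11) + 4(11) = 22 + 44 = 66°C
Mismatches (positions where the bases are not complementary): 2 (at positions 20, 21)
Effective Tm = 66 − 2×5 = 66 − 10 = 56°C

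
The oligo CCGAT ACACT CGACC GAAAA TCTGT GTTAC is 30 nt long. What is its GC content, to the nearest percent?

Scanning the sequence gives A=9, G=5, C=9, T=7.
G+C = 5 + 9 = 14 out of 30 bases
%GC = 14/30 × 100 = 46.67% ≈ 47%

47%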